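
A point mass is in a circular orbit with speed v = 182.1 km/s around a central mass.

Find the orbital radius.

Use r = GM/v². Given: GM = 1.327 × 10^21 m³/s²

Convert to SI: v = 182.1 km/s = 182100 m/s.
For a circular orbit, v² = GM / r, so r = GM / v².
r = 1.327e+21 / (182100)² m ≈ 4.002e+10 m = 40.02 Gm.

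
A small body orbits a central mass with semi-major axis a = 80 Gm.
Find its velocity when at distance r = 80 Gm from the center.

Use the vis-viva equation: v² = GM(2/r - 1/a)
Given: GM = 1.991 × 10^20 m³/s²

Convert to SI: a = 80 Gm = 8e+10 m; r = 80 Gm = 8e+10 m.
Vis-viva: v = √(GM · (2/r − 1/a)).
2/r − 1/a = 2/8e+10 − 1/8e+10 = 1.25e-11 m⁻¹.
v = √(1.991e+20 · 1.25e-11) m/s ≈ 4.989e+04 m/s = 49.89 km/s.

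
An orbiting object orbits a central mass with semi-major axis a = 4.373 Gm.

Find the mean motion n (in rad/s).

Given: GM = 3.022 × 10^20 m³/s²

Convert to SI: a = 4.373 Gm = 4.373e+09 m.
n = √(GM / a³).
n = √(3.022e+20 / (4.373e+09)³) rad/s ≈ 6.011e-05 rad/s.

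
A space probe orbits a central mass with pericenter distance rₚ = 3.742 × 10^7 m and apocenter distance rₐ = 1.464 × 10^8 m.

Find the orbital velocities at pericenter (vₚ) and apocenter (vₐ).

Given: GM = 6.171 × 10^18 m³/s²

Use the vis-viva equation v² = GM(2/r − 1/a) with a = (rₚ + rₐ)/2 = (3.742e+07 + 1.464e+08)/2 = 9.191e+07 m.
vₚ = √(GM · (2/rₚ − 1/a)) = √(6.171e+18 · (2/3.742e+07 − 1/9.191e+07)) m/s ≈ 5.125e+05 m/s = 512.5 km/s.
vₐ = √(GM · (2/rₐ − 1/a)) = √(6.171e+18 · (2/1.464e+08 − 1/9.191e+07)) m/s ≈ 1.31e+05 m/s = 131 km/s.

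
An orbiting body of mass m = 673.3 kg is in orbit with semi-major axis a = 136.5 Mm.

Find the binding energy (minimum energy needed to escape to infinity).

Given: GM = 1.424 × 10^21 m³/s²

Convert to SI: a = 136.5 Mm = 1.365e+08 m.
Total orbital energy is E = −GMm/(2a); binding energy is E_bind = −E = GMm/(2a).
E_bind = 1.424e+21 · 673.3 / (2 · 1.365e+08) J ≈ 3.512e+15 J = 3.512 PJ.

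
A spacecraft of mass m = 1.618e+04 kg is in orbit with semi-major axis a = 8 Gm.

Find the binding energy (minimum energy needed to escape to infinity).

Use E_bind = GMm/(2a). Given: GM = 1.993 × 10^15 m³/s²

Convert to SI: a = 8 Gm = 8e+09 m.
Total orbital energy is E = −GMm/(2a); binding energy is E_bind = −E = GMm/(2a).
E_bind = 1.993e+15 · 1.618e+04 / (2 · 8e+09) J ≈ 2.015e+09 J = 2.015 GJ.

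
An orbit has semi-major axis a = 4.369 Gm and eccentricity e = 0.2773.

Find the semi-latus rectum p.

Convert to SI: a = 4.369 Gm = 4.369e+09 m.
p = a (1 − e²).
p = 4.369e+09 · (1 − (0.2773)²) = 4.369e+09 · 0.923105 ≈ 4.033e+09 m = 4.033 Gm.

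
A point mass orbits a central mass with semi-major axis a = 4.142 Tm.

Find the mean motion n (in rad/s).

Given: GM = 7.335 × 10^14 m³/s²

Convert to SI: a = 4.142 Tm = 4.142e+12 m.
n = √(GM / a³).
n = √(7.335e+14 / (4.142e+12)³) rad/s ≈ 3.213e-12 rad/s.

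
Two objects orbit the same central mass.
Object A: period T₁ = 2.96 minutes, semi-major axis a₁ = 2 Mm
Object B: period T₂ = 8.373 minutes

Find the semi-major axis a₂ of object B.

Convert to SI: T₁ = 2.96 minutes = 177.6 s; a₁ = 2 Mm = 2e+06 m; T₂ = 8.373 minutes = 502.38 s.
Kepler's third law: (T₁/T₂)² = (a₁/a₂)³ ⇒ a₂ = a₁ · (T₂/T₁)^(2/3).
T₂/T₁ = 502.38 / 177.6 = 2.82872.
a₂ = 2e+06 · (2.82872)^(2/3) m ≈ 4e+06 m = 4 Mm.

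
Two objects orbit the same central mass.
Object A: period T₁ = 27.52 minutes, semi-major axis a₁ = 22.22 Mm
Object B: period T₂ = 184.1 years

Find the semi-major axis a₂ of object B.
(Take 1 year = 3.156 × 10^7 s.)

Convert to SI: T₁ = 27.52 minutes = 1651.2 s; a₁ = 22.22 Mm = 2.222e+07 m; T₂ = 184.1 years = 5.8102e+09 s.
Kepler's third law: (T₁/T₂)² = (a₁/a₂)³ ⇒ a₂ = a₁ · (T₂/T₁)^(2/3).
T₂/T₁ = 5.8102e+09 / 1651.2 = 3.51877e+06.
a₂ = 2.222e+07 · (3.51877e+06)^(2/3) m ≈ 5.14e+11 m = 514 Gm.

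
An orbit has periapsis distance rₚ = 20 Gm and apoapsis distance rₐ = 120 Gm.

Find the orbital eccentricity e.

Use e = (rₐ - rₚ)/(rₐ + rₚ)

Convert to SI: rₚ = 20 Gm = 2e+10 m; rₐ = 120 Gm = 1.2e+11 m.
e = (rₐ − rₚ) / (rₐ + rₚ).
e = (1.2e+11 − 2e+10) / (1.2e+11 + 2e+10) = 1e+11 / 1.4e+11 ≈ 0.7143.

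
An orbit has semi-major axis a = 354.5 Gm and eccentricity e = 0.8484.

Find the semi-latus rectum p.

Convert to SI: a = 354.5 Gm = 3.545e+11 m.
p = a (1 − e²).
p = 3.545e+11 · (1 − (0.8484)²) = 3.545e+11 · 0.280217 ≈ 9.934e+10 m = 99.34 Gm.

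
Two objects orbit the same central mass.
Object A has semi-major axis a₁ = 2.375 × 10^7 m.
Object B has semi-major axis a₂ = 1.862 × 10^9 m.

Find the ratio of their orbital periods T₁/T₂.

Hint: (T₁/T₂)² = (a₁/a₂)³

From Kepler's third law, (T₁/T₂)² = (a₁/a₂)³, so T₁/T₂ = (a₁/a₂)^(3/2).
a₁/a₂ = 2.375e+07 / 1.862e+09 = 0.0127551.
T₁/T₂ = (0.0127551)^(3/2) ≈ 0.001441.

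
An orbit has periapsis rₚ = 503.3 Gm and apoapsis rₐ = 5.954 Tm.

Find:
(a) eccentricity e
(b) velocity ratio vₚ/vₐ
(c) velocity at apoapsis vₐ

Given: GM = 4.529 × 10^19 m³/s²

Convert to SI: rₚ = 503.3 Gm = 5.033e+11 m; rₐ = 5.954 Tm = 5.954e+12 m.
(a) e = (rₐ − rₚ)/(rₐ + rₚ) = (5.954e+12 − 5.033e+11)/(5.954e+12 + 5.033e+11) ≈ 0.8441
(b) Conservation of angular momentum (rₚvₚ = rₐvₐ) gives vₚ/vₐ = rₐ/rₚ = 5.954e+12/5.033e+11 ≈ 11.83
(c) With a = (rₚ + rₐ)/2 = 3.22865e+12 m, vₐ = √(GM (2/rₐ − 1/a)) = √(4.529e+19 · (2/5.954e+12 − 1/3.22865e+12)) m/s ≈ 1089 m/s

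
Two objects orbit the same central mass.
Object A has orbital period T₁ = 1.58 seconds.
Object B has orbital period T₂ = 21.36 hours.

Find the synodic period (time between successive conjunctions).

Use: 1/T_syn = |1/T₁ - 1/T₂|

Convert to SI: T₂ = 21.36 hours = 76896 s.
T_syn = |T₁ · T₂ / (T₁ − T₂)|.
T_syn = |1.58 · 76896 / (1.58 − 76896)| s ≈ 1.58 s = 1.58 seconds.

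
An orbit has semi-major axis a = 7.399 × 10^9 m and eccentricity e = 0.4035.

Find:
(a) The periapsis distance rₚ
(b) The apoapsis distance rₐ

(a) rₚ = a(1 − e) = 7.399e+09 · (1 − 0.4035) = 7.399e+09 · 0.5965 ≈ 4.414e+09 m = 4.414 × 10^9 m.
(b) rₐ = a(1 + e) = 7.399e+09 · (1 + 0.4035) = 7.399e+09 · 1.4035 ≈ 1.038e+10 m = 1.038 × 10^10 m.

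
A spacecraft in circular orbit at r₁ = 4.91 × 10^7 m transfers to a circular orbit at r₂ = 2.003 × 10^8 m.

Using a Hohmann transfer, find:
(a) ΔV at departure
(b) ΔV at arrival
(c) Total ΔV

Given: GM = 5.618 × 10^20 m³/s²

Transfer semi-major axis: a_t = (r₁ + r₂)/2 = (4.91e+07 + 2.003e+08)/2 = 1.247e+08 m.
Circular speeds: v₁ = √(GM/r₁) = 3.3826e+06 m/s, v₂ = √(GM/r₂) = 1.67475e+06 m/s.
Transfer speeds (vis-viva v² = GM(2/r − 1/a_t)): v₁ᵗ = 4.28704e+06 m/s, v₂ᵗ = 1.05089e+06 m/s.
(a) ΔV₁ = |v₁ᵗ − v₁| ≈ 9.044e+05 m/s = 904.4 km/s.
(b) ΔV₂ = |v₂ − v₂ᵗ| ≈ 6.239e+05 m/s = 623.9 km/s.
(c) ΔV_total = ΔV₁ + ΔV₂ ≈ 1.528e+06 m/s = 1528 km/s.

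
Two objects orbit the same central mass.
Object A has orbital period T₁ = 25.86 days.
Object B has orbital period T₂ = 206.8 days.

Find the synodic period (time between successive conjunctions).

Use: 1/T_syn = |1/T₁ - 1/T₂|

Convert to SI: T₁ = 25.86 days = 2.2343e+06 s; T₂ = 206.8 days = 1.78675e+07 s.
T_syn = |T₁ · T₂ / (T₁ − T₂)|.
T_syn = |2.2343e+06 · 1.78675e+07 / (2.2343e+06 − 1.78675e+07)| s ≈ 2.554e+06 s = 29.56 days.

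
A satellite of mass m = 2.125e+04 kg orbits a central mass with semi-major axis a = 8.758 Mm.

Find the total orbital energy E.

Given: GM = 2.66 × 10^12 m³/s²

Convert to SI: a = 8.758 Mm = 8.758e+06 m.
E = −GMm / (2a).
E = −2.66e+12 · 2.125e+04 / (2 · 8.758e+06) J ≈ -3.227e+09 J = -3.227 GJ.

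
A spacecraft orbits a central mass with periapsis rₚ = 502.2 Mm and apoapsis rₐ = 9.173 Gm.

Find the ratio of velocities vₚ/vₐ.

Convert to SI: rₚ = 502.2 Mm = 5.022e+08 m; rₐ = 9.173 Gm = 9.173e+09 m.
Conservation of angular momentum gives rₚvₚ = rₐvₐ, so vₚ/vₐ = rₐ/rₚ.
vₚ/vₐ = 9.173e+09 / 5.022e+08 ≈ 18.27.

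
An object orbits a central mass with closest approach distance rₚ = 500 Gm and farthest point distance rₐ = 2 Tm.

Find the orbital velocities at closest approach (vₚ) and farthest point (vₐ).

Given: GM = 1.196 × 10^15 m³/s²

Convert to SI: rₚ = 500 Gm = 5e+11 m; rₐ = 2 Tm = 2e+12 m.
Use the vis-viva equation v² = GM(2/r − 1/a) with a = (rₚ + rₐ)/2 = (5e+11 + 2e+12)/2 = 1.25e+12 m.
vₚ = √(GM · (2/rₚ − 1/a)) = √(1.196e+15 · (2/5e+11 − 1/1.25e+12)) m/s ≈ 61.86 m/s = 61.86 m/s.
vₐ = √(GM · (2/rₐ − 1/a)) = √(1.196e+15 · (2/2e+12 − 1/1.25e+12)) m/s ≈ 15.47 m/s = 15.47 m/s.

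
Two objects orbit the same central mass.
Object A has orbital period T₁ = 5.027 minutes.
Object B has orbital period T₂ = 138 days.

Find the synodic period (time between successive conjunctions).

Convert to SI: T₁ = 5.027 minutes = 301.62 s; T₂ = 138 days = 1.19232e+07 s.
T_syn = |T₁ · T₂ / (T₁ − T₂)|.
T_syn = |301.62 · 1.19232e+07 / (301.62 − 1.19232e+07)| s ≈ 301.6 s = 5.027 minutes.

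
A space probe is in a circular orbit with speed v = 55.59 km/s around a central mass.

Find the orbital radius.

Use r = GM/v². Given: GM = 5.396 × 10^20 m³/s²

Convert to SI: v = 55.59 km/s = 55590 m/s.
For a circular orbit, v² = GM / r, so r = GM / v².
r = 5.396e+20 / (55590)² m ≈ 1.746e+11 m = 174.6 Gm.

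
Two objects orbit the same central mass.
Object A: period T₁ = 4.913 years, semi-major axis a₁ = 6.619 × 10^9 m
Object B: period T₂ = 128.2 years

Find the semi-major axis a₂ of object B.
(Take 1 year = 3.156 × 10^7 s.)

Convert to SI: T₁ = 4.913 years = 1.55054e+08 s; T₂ = 128.2 years = 4.04599e+09 s.
Kepler's third law: (T₁/T₂)² = (a₁/a₂)³ ⇒ a₂ = a₁ · (T₂/T₁)^(2/3).
T₂/T₁ = 4.04599e+09 / 1.55054e+08 = 26.094.
a₂ = 6.619e+09 · (26.094)^(2/3) m ≈ 5.823e+10 m = 5.823 × 10^10 m.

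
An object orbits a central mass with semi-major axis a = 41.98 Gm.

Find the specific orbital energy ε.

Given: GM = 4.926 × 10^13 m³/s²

Convert to SI: a = 41.98 Gm = 4.198e+10 m.
ε = −GM / (2a).
ε = −4.926e+13 / (2 · 4.198e+10) J/kg ≈ -586.7 J/kg = -586.7 J/kg.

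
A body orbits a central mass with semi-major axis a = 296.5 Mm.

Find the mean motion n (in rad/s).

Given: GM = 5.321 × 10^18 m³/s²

Convert to SI: a = 296.5 Mm = 2.965e+08 m.
n = √(GM / a³).
n = √(5.321e+18 / (2.965e+08)³) rad/s ≈ 0.0004518 rad/s.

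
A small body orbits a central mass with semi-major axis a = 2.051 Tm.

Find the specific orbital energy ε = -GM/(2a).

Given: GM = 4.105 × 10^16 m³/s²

Convert to SI: a = 2.051 Tm = 2.051e+12 m.
ε = −GM / (2a).
ε = −4.105e+16 / (2 · 2.051e+12) J/kg ≈ -1.001e+04 J/kg = -10.01 kJ/kg.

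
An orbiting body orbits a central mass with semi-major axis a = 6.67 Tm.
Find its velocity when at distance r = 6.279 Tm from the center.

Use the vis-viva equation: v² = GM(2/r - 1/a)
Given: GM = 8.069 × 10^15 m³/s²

Convert to SI: a = 6.67 Tm = 6.67e+12 m; r = 6.279 Tm = 6.279e+12 m.
Vis-viva: v = √(GM · (2/r − 1/a)).
2/r − 1/a = 2/6.279e+12 − 1/6.67e+12 = 1.68597e-13 m⁻¹.
v = √(8.069e+15 · 1.68597e-13) m/s ≈ 36.88 m/s = 36.88 m/s.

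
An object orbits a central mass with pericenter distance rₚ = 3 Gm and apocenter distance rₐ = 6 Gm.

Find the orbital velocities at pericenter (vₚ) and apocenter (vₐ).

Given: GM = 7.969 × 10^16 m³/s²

Convert to SI: rₚ = 3 Gm = 3e+09 m; rₐ = 6 Gm = 6e+09 m.
Use the vis-viva equation v² = GM(2/r − 1/a) with a = (rₚ + rₐ)/2 = (3e+09 + 6e+09)/2 = 4.5e+09 m.
vₚ = √(GM · (2/rₚ − 1/a)) = √(7.969e+16 · (2/3e+09 − 1/4.5e+09)) m/s ≈ 5951 m/s = 5.951 km/s.
vₐ = √(GM · (2/rₐ − 1/a)) = √(7.969e+16 · (2/6e+09 − 1/4.5e+09)) m/s ≈ 2976 m/s = 2.976 km/s.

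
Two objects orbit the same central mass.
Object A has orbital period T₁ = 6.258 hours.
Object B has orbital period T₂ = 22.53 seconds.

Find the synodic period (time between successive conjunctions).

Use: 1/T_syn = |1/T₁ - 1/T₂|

Convert to SI: T₁ = 6.258 hours = 22528.8 s.
T_syn = |T₁ · T₂ / (T₁ − T₂)|.
T_syn = |22528.8 · 22.53 / (22528.8 − 22.53)| s ≈ 22.55 s = 22.55 seconds.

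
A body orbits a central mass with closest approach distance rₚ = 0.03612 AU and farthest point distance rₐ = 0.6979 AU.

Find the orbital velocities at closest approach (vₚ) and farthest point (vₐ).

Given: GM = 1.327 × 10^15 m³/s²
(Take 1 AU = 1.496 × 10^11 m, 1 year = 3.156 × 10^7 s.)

Convert to SI: rₚ = 0.03612 AU = 5.40355e+09 m; rₐ = 0.6979 AU = 1.04406e+11 m.
Use the vis-viva equation v² = GM(2/r − 1/a) with a = (rₚ + rₐ)/2 = (5.40355e+09 + 1.04406e+11)/2 = 5.49047e+10 m.
vₚ = √(GM · (2/rₚ − 1/a)) = √(1.327e+15 · (2/5.40355e+09 − 1/5.49047e+10)) m/s ≈ 683.4 m/s = 0.1442 AU/year.
vₐ = √(GM · (2/rₐ − 1/a)) = √(1.327e+15 · (2/1.04406e+11 − 1/5.49047e+10)) m/s ≈ 35.37 m/s = 0.007461 AU/year.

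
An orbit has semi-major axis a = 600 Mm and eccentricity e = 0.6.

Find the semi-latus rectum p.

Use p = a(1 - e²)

Convert to SI: a = 600 Mm = 6e+08 m.
p = a (1 − e²).
p = 6e+08 · (1 − (0.6)²) = 6e+08 · 0.64 ≈ 3.84e+08 m = 384 Mm.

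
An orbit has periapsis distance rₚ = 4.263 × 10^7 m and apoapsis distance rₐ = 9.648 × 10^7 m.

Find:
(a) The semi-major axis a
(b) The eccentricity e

(a) a = (rₚ + rₐ) / 2 = (4.263e+07 + 9.648e+07) / 2 ≈ 6.956e+07 m = 6.955 × 10^7 m.
(b) e = (rₐ − rₚ) / (rₐ + rₚ) = (9.648e+07 − 4.263e+07) / (9.648e+07 + 4.263e+07) ≈ 0.3871.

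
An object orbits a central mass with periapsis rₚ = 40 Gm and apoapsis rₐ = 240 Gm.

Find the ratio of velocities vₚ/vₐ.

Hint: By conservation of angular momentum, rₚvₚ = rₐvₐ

Convert to SI: rₚ = 40 Gm = 4e+10 m; rₐ = 240 Gm = 2.4e+11 m.
Conservation of angular momentum gives rₚvₚ = rₐvₐ, so vₚ/vₐ = rₐ/rₚ.
vₚ/vₐ = 2.4e+11 / 4e+10 ≈ 6.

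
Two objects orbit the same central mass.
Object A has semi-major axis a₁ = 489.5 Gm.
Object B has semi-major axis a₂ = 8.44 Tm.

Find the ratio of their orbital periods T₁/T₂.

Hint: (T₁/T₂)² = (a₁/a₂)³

Convert to SI: a₁ = 489.5 Gm = 4.895e+11 m; a₂ = 8.44 Tm = 8.44e+12 m.
From Kepler's third law, (T₁/T₂)² = (a₁/a₂)³, so T₁/T₂ = (a₁/a₂)^(3/2).
a₁/a₂ = 4.895e+11 / 8.44e+12 = 0.0579976.
T₁/T₂ = (0.0579976)^(3/2) ≈ 0.01397.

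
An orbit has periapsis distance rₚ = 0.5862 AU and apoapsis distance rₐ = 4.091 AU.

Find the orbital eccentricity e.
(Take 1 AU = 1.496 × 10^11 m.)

Convert to SI: rₚ = 0.5862 AU = 8.76955e+10 m; rₐ = 4.091 AU = 6.12014e+11 m.
e = (rₐ − rₚ) / (rₐ + rₚ).
e = (6.12014e+11 − 8.76955e+10) / (6.12014e+11 + 8.76955e+10) = 5.24318e+11 / 6.99709e+11 ≈ 0.7493.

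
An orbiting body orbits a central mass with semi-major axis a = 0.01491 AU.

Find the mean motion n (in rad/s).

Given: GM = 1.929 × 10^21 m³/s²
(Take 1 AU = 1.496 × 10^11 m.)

Convert to SI: a = 0.01491 AU = 2.23054e+09 m.
n = √(GM / a³).
n = √(1.929e+21 / (2.23054e+09)³) rad/s ≈ 0.0004169 rad/s.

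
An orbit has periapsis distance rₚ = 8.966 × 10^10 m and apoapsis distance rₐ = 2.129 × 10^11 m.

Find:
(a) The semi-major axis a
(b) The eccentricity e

(a) a = (rₚ + rₐ) / 2 = (8.966e+10 + 2.129e+11) / 2 ≈ 1.513e+11 m = 1.513 × 10^11 m.
(b) e = (rₐ − rₚ) / (rₐ + rₚ) = (2.129e+11 − 8.966e+10) / (2.129e+11 + 8.966e+10) ≈ 0.4073.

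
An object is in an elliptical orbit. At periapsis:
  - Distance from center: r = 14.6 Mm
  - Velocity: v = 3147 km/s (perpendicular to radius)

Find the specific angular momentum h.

Convert to SI: r = 14.6 Mm = 1.46e+07 m; v = 3147 km/s = 3.147e+06 m/s.
With v perpendicular to r, h = r · v.
h = 1.46e+07 · 3.147e+06 m²/s ≈ 4.595e+13 m²/s.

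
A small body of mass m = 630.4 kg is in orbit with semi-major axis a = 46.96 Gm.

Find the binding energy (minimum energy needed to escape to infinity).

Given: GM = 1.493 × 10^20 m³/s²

Convert to SI: a = 46.96 Gm = 4.696e+10 m.
Total orbital energy is E = −GMm/(2a); binding energy is E_bind = −E = GMm/(2a).
E_bind = 1.493e+20 · 630.4 / (2 · 4.696e+10) J ≈ 1.002e+12 J = 1.002 TJ.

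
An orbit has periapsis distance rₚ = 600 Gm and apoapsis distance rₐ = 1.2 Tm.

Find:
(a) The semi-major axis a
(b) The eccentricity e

Convert to SI: rₚ = 600 Gm = 6e+11 m; rₐ = 1.2 Tm = 1.2e+12 m.
(a) a = (rₚ + rₐ) / 2 = (6e+11 + 1.2e+12) / 2 ≈ 9e+11 m = 900 Gm.
(b) e = (rₐ − rₚ) / (rₐ + rₚ) = (1.2e+12 − 6e+11) / (1.2e+12 + 6e+11) ≈ 0.3333.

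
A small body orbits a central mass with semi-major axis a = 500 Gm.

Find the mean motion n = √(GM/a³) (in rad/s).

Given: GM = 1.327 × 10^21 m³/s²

Convert to SI: a = 500 Gm = 5e+11 m.
n = √(GM / a³).
n = √(1.327e+21 / (5e+11)³) rad/s ≈ 1.03e-07 rad/s.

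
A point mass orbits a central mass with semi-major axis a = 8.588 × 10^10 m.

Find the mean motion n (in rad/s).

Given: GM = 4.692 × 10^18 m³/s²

n = √(GM / a³).
n = √(4.692e+18 / (8.588e+10)³) rad/s ≈ 8.607e-08 rad/s.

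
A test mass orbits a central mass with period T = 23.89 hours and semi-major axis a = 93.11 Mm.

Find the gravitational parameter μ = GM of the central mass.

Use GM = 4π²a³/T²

Convert to SI: T = 23.89 hours = 86004 s; a = 93.11 Mm = 9.311e+07 m.
GM = 4π² · a³ / T².
GM = 4π² · (9.311e+07)³ / (86004)² m³/s² ≈ 4.308e+15 m³/s² = 4.308 × 10^15 m³/s².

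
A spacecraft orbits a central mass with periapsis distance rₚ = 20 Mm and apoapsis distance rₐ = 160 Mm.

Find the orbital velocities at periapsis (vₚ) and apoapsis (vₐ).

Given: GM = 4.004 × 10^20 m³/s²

Convert to SI: rₚ = 20 Mm = 2e+07 m; rₐ = 160 Mm = 1.6e+08 m.
Use the vis-viva equation v² = GM(2/r − 1/a) with a = (rₚ + rₐ)/2 = (2e+07 + 1.6e+08)/2 = 9e+07 m.
vₚ = √(GM · (2/rₚ − 1/a)) = √(4.004e+20 · (2/2e+07 − 1/9e+07)) m/s ≈ 5.966e+06 m/s = 5966 km/s.
vₐ = √(GM · (2/rₐ − 1/a)) = √(4.004e+20 · (2/1.6e+08 − 1/9e+07)) m/s ≈ 7.457e+05 m/s = 745.7 km/s.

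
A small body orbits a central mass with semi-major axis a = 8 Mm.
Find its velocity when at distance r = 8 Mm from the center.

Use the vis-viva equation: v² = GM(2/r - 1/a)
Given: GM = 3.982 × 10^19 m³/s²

Convert to SI: a = 8 Mm = 8e+06 m; r = 8 Mm = 8e+06 m.
Vis-viva: v = √(GM · (2/r − 1/a)).
2/r − 1/a = 2/8e+06 − 1/8e+06 = 1.25e-07 m⁻¹.
v = √(3.982e+19 · 1.25e-07) m/s ≈ 2.231e+06 m/s = 2231 km/s.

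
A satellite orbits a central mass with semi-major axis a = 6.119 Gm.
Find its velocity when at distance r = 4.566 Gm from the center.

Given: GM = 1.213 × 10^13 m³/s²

Convert to SI: a = 6.119 Gm = 6.119e+09 m; r = 4.566 Gm = 4.566e+09 m.
Vis-viva: v = √(GM · (2/r − 1/a)).
2/r − 1/a = 2/4.566e+09 − 1/6.119e+09 = 2.74595e-10 m⁻¹.
v = √(1.213e+13 · 2.74595e-10) m/s ≈ 57.71 m/s = 57.71 m/s.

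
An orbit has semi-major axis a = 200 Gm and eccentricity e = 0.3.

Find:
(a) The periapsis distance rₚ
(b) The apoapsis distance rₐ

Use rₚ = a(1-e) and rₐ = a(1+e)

Convert to SI: a = 200 Gm = 2e+11 m.
(a) rₚ = a(1 − e) = 2e+11 · (1 − 0.3) = 2e+11 · 0.7 ≈ 1.4e+11 m = 140 Gm.
(b) rₐ = a(1 + e) = 2e+11 · (1 + 0.3) = 2e+11 · 1.3 ≈ 2.6e+11 m = 260 Gm.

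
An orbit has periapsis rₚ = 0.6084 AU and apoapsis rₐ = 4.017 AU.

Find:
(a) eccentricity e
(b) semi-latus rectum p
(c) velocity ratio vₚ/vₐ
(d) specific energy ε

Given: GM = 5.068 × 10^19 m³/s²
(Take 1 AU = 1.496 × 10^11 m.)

Convert to SI: rₚ = 0.6084 AU = 9.10166e+10 m; rₐ = 4.017 AU = 6.00943e+11 m.
(a) e = (rₐ − rₚ)/(rₐ + rₚ) = (6.00943e+11 − 9.10166e+10)/(6.00943e+11 + 9.10166e+10) ≈ 0.7369
(b) From a = (rₚ + rₐ)/2 = 3.4598e+11 m and e = (rₐ − rₚ)/(rₐ + rₚ) = 0.736931, p = a(1 − e²) = 3.4598e+11 · (1 − (0.736931)²) ≈ 1.581e+11 m
(c) Conservation of angular momentum (rₚvₚ = rₐvₐ) gives vₚ/vₐ = rₐ/rₚ = 6.00943e+11/9.10166e+10 ≈ 6.603
(d) With a = (rₚ + rₐ)/2 = 3.4598e+11 m, ε = −GM/(2a) = −5.068e+19/(2 · 3.4598e+11) J/kg ≈ -7.324e+07 J/kg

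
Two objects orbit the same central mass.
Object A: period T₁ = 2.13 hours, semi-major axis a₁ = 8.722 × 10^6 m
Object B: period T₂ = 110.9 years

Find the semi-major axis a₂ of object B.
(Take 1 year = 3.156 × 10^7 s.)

Convert to SI: T₁ = 2.13 hours = 7668 s; T₂ = 110.9 years = 3.5e+09 s.
Kepler's third law: (T₁/T₂)² = (a₁/a₂)³ ⇒ a₂ = a₁ · (T₂/T₁)^(2/3).
T₂/T₁ = 3.5e+09 / 7668 = 456443.
a₂ = 8.722e+06 · (456443)^(2/3) m ≈ 5.171e+10 m = 5.171 × 10^10 m.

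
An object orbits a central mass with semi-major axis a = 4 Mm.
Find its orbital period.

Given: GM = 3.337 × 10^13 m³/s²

Convert to SI: a = 4 Mm = 4e+06 m.
Kepler's third law: T = 2π √(a³ / GM).
Substituting a = 4e+06 m and GM = 3.337e+13 m³/s²:
T = 2π √((4e+06)³ / 3.337e+13) s
T ≈ 8701 s = 2.417 hours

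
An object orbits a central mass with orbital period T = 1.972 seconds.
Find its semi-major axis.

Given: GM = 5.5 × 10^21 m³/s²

Invert Kepler's third law: a = (GM · T² / (4π²))^(1/3).
Substituting T = 1.972 s and GM = 5.5e+21 m³/s²:
a = (5.5e+21 · (1.972)² / (4π²))^(1/3) m
a ≈ 8.152e+06 m = 8.152 Mm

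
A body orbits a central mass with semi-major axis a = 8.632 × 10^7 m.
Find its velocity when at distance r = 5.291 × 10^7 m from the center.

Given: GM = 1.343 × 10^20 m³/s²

Vis-viva: v = √(GM · (2/r − 1/a)).
2/r − 1/a = 2/5.291e+07 − 1/8.632e+07 = 2.62152e-08 m⁻¹.
v = √(1.343e+20 · 2.62152e-08) m/s ≈ 1.876e+06 m/s = 1876 km/s.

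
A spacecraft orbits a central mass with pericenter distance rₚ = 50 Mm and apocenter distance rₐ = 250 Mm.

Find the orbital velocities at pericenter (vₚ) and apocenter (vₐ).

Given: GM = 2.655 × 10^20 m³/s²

Convert to SI: rₚ = 50 Mm = 5e+07 m; rₐ = 250 Mm = 2.5e+08 m.
Use the vis-viva equation v² = GM(2/r − 1/a) with a = (rₚ + rₐ)/2 = (5e+07 + 2.5e+08)/2 = 1.5e+08 m.
vₚ = √(GM · (2/rₚ − 1/a)) = √(2.655e+20 · (2/5e+07 − 1/1.5e+08)) m/s ≈ 2.975e+06 m/s = 2975 km/s.
vₐ = √(GM · (2/rₐ − 1/a)) = √(2.655e+20 · (2/2.5e+08 − 1/1.5e+08)) m/s ≈ 5.95e+05 m/s = 595 km/s.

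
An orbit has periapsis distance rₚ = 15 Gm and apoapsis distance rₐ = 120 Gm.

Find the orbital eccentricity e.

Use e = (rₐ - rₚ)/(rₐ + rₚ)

Convert to SI: rₚ = 15 Gm = 1.5e+10 m; rₐ = 120 Gm = 1.2e+11 m.
e = (rₐ − rₚ) / (rₐ + rₚ).
e = (1.2e+11 − 1.5e+10) / (1.2e+11 + 1.5e+10) = 1.05e+11 / 1.35e+11 ≈ 0.7778.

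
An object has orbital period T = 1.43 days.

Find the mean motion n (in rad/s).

Convert to SI: T = 1.43 days = 123552 s.
n = 2π / T.
n = 2π / 123552 s ≈ 5.085e-05 rad/s.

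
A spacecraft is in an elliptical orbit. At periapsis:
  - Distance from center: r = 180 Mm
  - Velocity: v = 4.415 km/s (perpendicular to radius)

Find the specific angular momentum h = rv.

Convert to SI: r = 180 Mm = 1.8e+08 m; v = 4.415 km/s = 4415 m/s.
With v perpendicular to r, h = r · v.
h = 1.8e+08 · 4415 m²/s ≈ 7.947e+11 m²/s.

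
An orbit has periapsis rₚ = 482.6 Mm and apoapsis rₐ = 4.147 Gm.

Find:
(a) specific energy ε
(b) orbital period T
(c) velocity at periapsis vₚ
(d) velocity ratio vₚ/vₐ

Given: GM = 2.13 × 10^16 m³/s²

Convert to SI: rₚ = 482.6 Mm = 4.826e+08 m; rₐ = 4.147 Gm = 4.147e+09 m.
(a) With a = (rₚ + rₐ)/2 = 2.3148e+09 m, ε = −GM/(2a) = −2.13e+16/(2 · 2.3148e+09) J/kg ≈ -4.601e+06 J/kg
(b) With a = (rₚ + rₐ)/2 = 2.3148e+09 m, T = 2π √(a³/GM) = 2π √((2.3148e+09)³/2.13e+16) s ≈ 4.795e+06 s
(c) With a = (rₚ + rₐ)/2 = 2.3148e+09 m, vₚ = √(GM (2/rₚ − 1/a)) = √(2.13e+16 · (2/4.826e+08 − 1/2.3148e+09)) m/s ≈ 8892 m/s
(d) Conservation of angular momentum (rₚvₚ = rₐvₐ) gives vₚ/vₐ = rₐ/rₚ = 4.147e+09/4.826e+08 ≈ 8.593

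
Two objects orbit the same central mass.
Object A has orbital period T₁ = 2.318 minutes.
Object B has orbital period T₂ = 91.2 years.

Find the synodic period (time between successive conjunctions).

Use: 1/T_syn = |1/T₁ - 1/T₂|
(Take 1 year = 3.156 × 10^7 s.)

Convert to SI: T₁ = 2.318 minutes = 139.08 s; T₂ = 91.2 years = 2.87827e+09 s.
T_syn = |T₁ · T₂ / (T₁ − T₂)|.
T_syn = |139.08 · 2.87827e+09 / (139.08 − 2.87827e+09)| s ≈ 139.1 s = 2.318 minutes.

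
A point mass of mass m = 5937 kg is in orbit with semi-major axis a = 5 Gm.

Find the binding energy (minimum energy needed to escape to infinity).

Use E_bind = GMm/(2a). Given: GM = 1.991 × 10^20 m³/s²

Convert to SI: a = 5 Gm = 5e+09 m.
Total orbital energy is E = −GMm/(2a); binding energy is E_bind = −E = GMm/(2a).
E_bind = 1.991e+20 · 5937 / (2 · 5e+09) J ≈ 1.182e+14 J = 118.2 TJ.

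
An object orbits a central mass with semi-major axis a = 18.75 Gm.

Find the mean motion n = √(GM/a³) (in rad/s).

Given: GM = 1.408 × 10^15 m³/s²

Convert to SI: a = 18.75 Gm = 1.875e+10 m.
n = √(GM / a³).
n = √(1.408e+15 / (1.875e+10)³) rad/s ≈ 1.462e-08 rad/s.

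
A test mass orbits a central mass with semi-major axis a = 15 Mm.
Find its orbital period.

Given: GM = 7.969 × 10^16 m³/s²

Convert to SI: a = 15 Mm = 1.5e+07 m.
Kepler's third law: T = 2π √(a³ / GM).
Substituting a = 1.5e+07 m and GM = 7.969e+16 m³/s²:
T = 2π √((1.5e+07)³ / 7.969e+16) s
T ≈ 1293 s = 21.55 minutes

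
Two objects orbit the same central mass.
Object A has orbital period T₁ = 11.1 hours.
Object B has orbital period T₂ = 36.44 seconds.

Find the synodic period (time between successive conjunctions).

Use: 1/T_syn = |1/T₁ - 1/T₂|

Convert to SI: T₁ = 11.1 hours = 39960 s.
T_syn = |T₁ · T₂ / (T₁ − T₂)|.
T_syn = |39960 · 36.44 / (39960 − 36.44)| s ≈ 36.47 s = 36.47 seconds.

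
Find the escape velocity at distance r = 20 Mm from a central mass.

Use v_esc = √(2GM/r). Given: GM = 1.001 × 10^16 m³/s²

Convert to SI: r = 20 Mm = 2e+07 m.
Escape velocity comes from setting total energy to zero: ½v² − GM/r = 0 ⇒ v_esc = √(2GM / r).
v_esc = √(2 · 1.001e+16 / 2e+07) m/s ≈ 3.164e+04 m/s = 31.64 km/s.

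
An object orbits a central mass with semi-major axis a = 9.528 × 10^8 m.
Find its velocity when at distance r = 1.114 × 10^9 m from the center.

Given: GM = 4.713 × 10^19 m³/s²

Vis-viva: v = √(GM · (2/r − 1/a)).
2/r − 1/a = 2/1.114e+09 − 1/9.528e+08 = 7.45794e-10 m⁻¹.
v = √(4.713e+19 · 7.45794e-10) m/s ≈ 1.875e+05 m/s = 187.5 km/s.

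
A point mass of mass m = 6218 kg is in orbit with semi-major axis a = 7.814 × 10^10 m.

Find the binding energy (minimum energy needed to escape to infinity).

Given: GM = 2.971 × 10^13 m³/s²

Total orbital energy is E = −GMm/(2a); binding energy is E_bind = −E = GMm/(2a).
E_bind = 2.971e+13 · 6218 / (2 · 7.814e+10) J ≈ 1.182e+06 J = 1.182 MJ.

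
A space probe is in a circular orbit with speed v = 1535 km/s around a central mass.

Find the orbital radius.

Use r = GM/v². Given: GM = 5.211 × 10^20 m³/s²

Convert to SI: v = 1535 km/s = 1.535e+06 m/s.
For a circular orbit, v² = GM / r, so r = GM / v².
r = 5.211e+20 / (1.535e+06)² m ≈ 2.212e+08 m = 221.2 Mm.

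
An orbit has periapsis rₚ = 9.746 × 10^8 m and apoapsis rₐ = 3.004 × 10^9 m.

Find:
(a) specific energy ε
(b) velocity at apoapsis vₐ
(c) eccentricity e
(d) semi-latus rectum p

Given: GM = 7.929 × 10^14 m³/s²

(a) With a = (rₚ + rₐ)/2 = 1.9893e+09 m, ε = −GM/(2a) = −7.929e+14/(2 · 1.9893e+09) J/kg ≈ -1.993e+05 J/kg
(b) With a = (rₚ + rₐ)/2 = 1.9893e+09 m, vₐ = √(GM (2/rₐ − 1/a)) = √(7.929e+14 · (2/3.004e+09 − 1/1.9893e+09)) m/s ≈ 359.6 m/s
(c) e = (rₐ − rₚ)/(rₐ + rₚ) = (3.004e+09 − 9.746e+08)/(3.004e+09 + 9.746e+08) ≈ 0.5101
(d) From a = (rₚ + rₐ)/2 = 1.9893e+09 m and e = (rₐ − rₚ)/(rₐ + rₚ) = 0.510079, p = a(1 − e²) = 1.9893e+09 · (1 − (0.510079)²) ≈ 1.472e+09 m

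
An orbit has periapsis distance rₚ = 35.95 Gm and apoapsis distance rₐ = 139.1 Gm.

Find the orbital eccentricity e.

Convert to SI: rₚ = 35.95 Gm = 3.595e+10 m; rₐ = 139.1 Gm = 1.391e+11 m.
e = (rₐ − rₚ) / (rₐ + rₚ).
e = (1.391e+11 − 3.595e+10) / (1.391e+11 + 3.595e+10) = 1.0315e+11 / 1.7505e+11 ≈ 0.5893.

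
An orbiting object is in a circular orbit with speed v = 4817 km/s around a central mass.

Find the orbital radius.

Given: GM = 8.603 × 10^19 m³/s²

Convert to SI: v = 4817 km/s = 4.817e+06 m/s.
For a circular orbit, v² = GM / r, so r = GM / v².
r = 8.603e+19 / (4.817e+06)² m ≈ 3.708e+06 m = 3.708 × 10^6 m.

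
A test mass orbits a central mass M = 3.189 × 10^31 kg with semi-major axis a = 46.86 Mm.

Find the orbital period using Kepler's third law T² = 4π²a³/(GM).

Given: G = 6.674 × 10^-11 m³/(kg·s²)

Convert to SI: a = 46.86 Mm = 4.686e+07 m.
GM = G · M = 6.674e-11 · 3.189e+31 = 2.12834e+21 m³/s².
Kepler's third law: T = 2π √(a³ / GM).
Substituting a = 4.686e+07 m and GM = 2.12834e+21 m³/s²:
T = 2π √((4.686e+07)³ / 2.12834e+21) s
T ≈ 43.69 s = 43.69 seconds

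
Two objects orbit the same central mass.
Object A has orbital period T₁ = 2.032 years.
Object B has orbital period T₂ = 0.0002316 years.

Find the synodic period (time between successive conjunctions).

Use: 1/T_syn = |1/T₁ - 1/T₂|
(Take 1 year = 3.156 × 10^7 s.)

Convert to SI: T₁ = 2.032 years = 6.41299e+07 s; T₂ = 0.0002316 years = 7309.3 s.
T_syn = |T₁ · T₂ / (T₁ − T₂)|.
T_syn = |6.41299e+07 · 7309.3 / (6.41299e+07 − 7309.3)| s ≈ 7310 s = 0.0002316 years.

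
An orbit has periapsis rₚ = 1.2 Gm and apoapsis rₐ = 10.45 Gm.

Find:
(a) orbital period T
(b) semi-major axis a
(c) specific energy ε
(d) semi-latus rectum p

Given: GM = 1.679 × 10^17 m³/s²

Convert to SI: rₚ = 1.2 Gm = 1.2e+09 m; rₐ = 10.45 Gm = 1.045e+10 m.
(a) With a = (rₚ + rₐ)/2 = 5.825e+09 m, T = 2π √(a³/GM) = 2π √((5.825e+09)³/1.679e+17) s ≈ 6.817e+06 s
(b) a = (rₚ + rₐ)/2 = (1.2e+09 + 1.045e+10)/2 ≈ 5.825e+09 m
(c) With a = (rₚ + rₐ)/2 = 5.825e+09 m, ε = −GM/(2a) = −1.679e+17/(2 · 5.825e+09) J/kg ≈ -1.441e+07 J/kg
(d) From a = (rₚ + rₐ)/2 = 5.825e+09 m and e = (rₐ − rₚ)/(rₐ + rₚ) = 0.793991, p = a(1 − e²) = 5.825e+09 · (1 − (0.793991)²) ≈ 2.153e+09 m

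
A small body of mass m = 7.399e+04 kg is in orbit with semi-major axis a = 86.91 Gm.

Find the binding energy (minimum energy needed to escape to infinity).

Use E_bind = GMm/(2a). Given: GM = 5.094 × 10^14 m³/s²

Convert to SI: a = 86.91 Gm = 8.691e+10 m.
Total orbital energy is E = −GMm/(2a); binding energy is E_bind = −E = GMm/(2a).
E_bind = 5.094e+14 · 7.399e+04 / (2 · 8.691e+10) J ≈ 2.168e+08 J = 216.8 MJ.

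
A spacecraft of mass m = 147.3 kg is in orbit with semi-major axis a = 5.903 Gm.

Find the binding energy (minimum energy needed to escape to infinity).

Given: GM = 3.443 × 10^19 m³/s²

Convert to SI: a = 5.903 Gm = 5.903e+09 m.
Total orbital energy is E = −GMm/(2a); binding energy is E_bind = −E = GMm/(2a).
E_bind = 3.443e+19 · 147.3 / (2 · 5.903e+09) J ≈ 4.296e+11 J = 429.6 GJ.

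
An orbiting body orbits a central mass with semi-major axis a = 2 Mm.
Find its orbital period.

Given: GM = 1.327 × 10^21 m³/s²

Convert to SI: a = 2 Mm = 2e+06 m.
Kepler's third law: T = 2π √(a³ / GM).
Substituting a = 2e+06 m and GM = 1.327e+21 m³/s²:
T = 2π √((2e+06)³ / 1.327e+21) s
T ≈ 0.4879 s = 0.4879 seconds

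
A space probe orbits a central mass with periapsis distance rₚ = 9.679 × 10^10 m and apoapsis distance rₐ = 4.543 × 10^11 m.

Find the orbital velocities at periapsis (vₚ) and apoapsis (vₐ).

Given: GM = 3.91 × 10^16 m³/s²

Use the vis-viva equation v² = GM(2/r − 1/a) with a = (rₚ + rₐ)/2 = (9.679e+10 + 4.543e+11)/2 = 2.75545e+11 m.
vₚ = √(GM · (2/rₚ − 1/a)) = √(3.91e+16 · (2/9.679e+10 − 1/2.75545e+11)) m/s ≈ 816.1 m/s = 816.1 m/s.
vₐ = √(GM · (2/rₐ − 1/a)) = √(3.91e+16 · (2/4.543e+11 − 1/2.75545e+11)) m/s ≈ 173.9 m/s = 173.9 m/s.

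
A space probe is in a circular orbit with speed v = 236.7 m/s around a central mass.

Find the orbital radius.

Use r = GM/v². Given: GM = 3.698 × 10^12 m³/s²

For a circular orbit, v² = GM / r, so r = GM / v².
r = 3.698e+12 / (236.7)² m ≈ 6.6e+07 m = 66 Mm.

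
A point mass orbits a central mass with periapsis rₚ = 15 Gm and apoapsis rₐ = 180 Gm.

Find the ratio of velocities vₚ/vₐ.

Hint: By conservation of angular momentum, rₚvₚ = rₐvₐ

Convert to SI: rₚ = 15 Gm = 1.5e+10 m; rₐ = 180 Gm = 1.8e+11 m.
Conservation of angular momentum gives rₚvₚ = rₐvₐ, so vₚ/vₐ = rₐ/rₚ.
vₚ/vₐ = 1.8e+11 / 1.5e+10 ≈ 12.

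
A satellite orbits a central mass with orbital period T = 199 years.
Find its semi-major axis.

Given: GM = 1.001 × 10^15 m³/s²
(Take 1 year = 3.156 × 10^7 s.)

Convert to SI: T = 199 years = 6.28044e+09 s.
Invert Kepler's third law: a = (GM · T² / (4π²))^(1/3).
Substituting T = 6.28044e+09 s and GM = 1.001e+15 m³/s²:
a = (1.001e+15 · (6.28044e+09)² / (4π²))^(1/3) m
a ≈ 1e+11 m = 100 Gm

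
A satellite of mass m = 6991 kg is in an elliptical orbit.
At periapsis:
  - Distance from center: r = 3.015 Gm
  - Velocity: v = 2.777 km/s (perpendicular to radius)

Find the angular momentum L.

Convert to SI: r = 3.015 Gm = 3.015e+09 m; v = 2.777 km/s = 2777 m/s.
Since v is perpendicular to r, L = m · v · r.
L = 6991 · 2777 · 3.015e+09 kg·m²/s ≈ 5.853e+16 kg·m²/s.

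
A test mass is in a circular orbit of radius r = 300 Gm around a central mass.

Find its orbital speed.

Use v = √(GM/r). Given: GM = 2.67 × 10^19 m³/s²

Convert to SI: r = 300 Gm = 3e+11 m.
For a circular orbit, gravity supplies the centripetal force, so v = √(GM / r).
v = √(2.67e+19 / 3e+11) m/s ≈ 9434 m/s = 9.434 km/s.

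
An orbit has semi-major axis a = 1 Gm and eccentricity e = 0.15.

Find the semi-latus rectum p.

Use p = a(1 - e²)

Convert to SI: a = 1 Gm = 1e+09 m.
p = a (1 − e²).
p = 1e+09 · (1 − (0.15)²) = 1e+09 · 0.9775 ≈ 9.775e+08 m = 977.5 Mm.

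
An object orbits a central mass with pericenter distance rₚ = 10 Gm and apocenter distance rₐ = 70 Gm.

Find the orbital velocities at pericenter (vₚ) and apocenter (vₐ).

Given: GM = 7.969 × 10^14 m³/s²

Convert to SI: rₚ = 10 Gm = 1e+10 m; rₐ = 70 Gm = 7e+10 m.
Use the vis-viva equation v² = GM(2/r − 1/a) with a = (rₚ + rₐ)/2 = (1e+10 + 7e+10)/2 = 4e+10 m.
vₚ = √(GM · (2/rₚ − 1/a)) = √(7.969e+14 · (2/1e+10 − 1/4e+10)) m/s ≈ 373.4 m/s = 373.4 m/s.
vₐ = √(GM · (2/rₐ − 1/a)) = √(7.969e+14 · (2/7e+10 − 1/4e+10)) m/s ≈ 53.35 m/s = 53.35 m/s.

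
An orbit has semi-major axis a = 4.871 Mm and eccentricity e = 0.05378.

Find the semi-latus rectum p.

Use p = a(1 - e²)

Convert to SI: a = 4.871 Mm = 4.871e+06 m.
p = a (1 − e²).
p = 4.871e+06 · (1 − (0.05378)²) = 4.871e+06 · 0.997108 ≈ 4.857e+06 m = 4.857 Mm.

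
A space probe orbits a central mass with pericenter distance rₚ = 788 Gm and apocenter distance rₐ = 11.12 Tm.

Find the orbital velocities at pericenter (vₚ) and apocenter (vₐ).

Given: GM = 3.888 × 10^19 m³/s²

Convert to SI: rₚ = 788 Gm = 7.88e+11 m; rₐ = 11.12 Tm = 1.112e+13 m.
Use the vis-viva equation v² = GM(2/r − 1/a) with a = (rₚ + rₐ)/2 = (7.88e+11 + 1.112e+13)/2 = 5.954e+12 m.
vₚ = √(GM · (2/rₚ − 1/a)) = √(3.888e+19 · (2/7.88e+11 − 1/5.954e+12)) m/s ≈ 9599 m/s = 9.599 km/s.
vₐ = √(GM · (2/rₐ − 1/a)) = √(3.888e+19 · (2/1.112e+13 − 1/5.954e+12)) m/s ≈ 680.3 m/s = 680.3 m/s.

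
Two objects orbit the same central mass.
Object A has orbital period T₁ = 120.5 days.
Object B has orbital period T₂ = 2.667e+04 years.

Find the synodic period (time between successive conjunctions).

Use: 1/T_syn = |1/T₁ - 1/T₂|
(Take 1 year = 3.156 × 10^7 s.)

Convert to SI: T₁ = 120.5 days = 1.04112e+07 s; T₂ = 2.667e+04 years = 8.41705e+11 s.
T_syn = |T₁ · T₂ / (T₁ − T₂)|.
T_syn = |1.04112e+07 · 8.41705e+11 / (1.04112e+07 − 8.41705e+11)| s ≈ 1.041e+07 s = 120.5 days.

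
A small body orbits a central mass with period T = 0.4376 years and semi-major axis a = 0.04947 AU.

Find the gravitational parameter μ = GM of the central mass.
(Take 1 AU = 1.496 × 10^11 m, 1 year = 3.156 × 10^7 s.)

Convert to SI: T = 0.4376 years = 1.38107e+07 s; a = 0.04947 AU = 7.40071e+09 m.
GM = 4π² · a³ / T².
GM = 4π² · (7.40071e+09)³ / (1.38107e+07)² m³/s² ≈ 8.39e+16 m³/s² = 8.39 × 10^16 m³/s².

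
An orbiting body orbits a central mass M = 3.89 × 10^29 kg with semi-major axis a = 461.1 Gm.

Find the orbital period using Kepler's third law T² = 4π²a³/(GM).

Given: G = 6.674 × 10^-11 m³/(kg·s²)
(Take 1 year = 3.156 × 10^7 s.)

Convert to SI: a = 461.1 Gm = 4.611e+11 m.
GM = G · M = 6.674e-11 · 3.89e+29 = 2.59619e+19 m³/s².
Kepler's third law: T = 2π √(a³ / GM).
Substituting a = 4.611e+11 m and GM = 2.59619e+19 m³/s²:
T = 2π √((4.611e+11)³ / 2.59619e+19) s
T ≈ 3.861e+08 s = 12.23 years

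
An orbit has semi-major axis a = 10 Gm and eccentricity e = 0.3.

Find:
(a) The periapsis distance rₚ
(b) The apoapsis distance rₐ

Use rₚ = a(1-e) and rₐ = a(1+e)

Convert to SI: a = 10 Gm = 1e+10 m.
(a) rₚ = a(1 − e) = 1e+10 · (1 − 0.3) = 1e+10 · 0.7 ≈ 7e+09 m = 7 Gm.
(b) rₐ = a(1 + e) = 1e+10 · (1 + 0.3) = 1e+10 · 1.3 ≈ 1.3e+10 m = 13 Gm.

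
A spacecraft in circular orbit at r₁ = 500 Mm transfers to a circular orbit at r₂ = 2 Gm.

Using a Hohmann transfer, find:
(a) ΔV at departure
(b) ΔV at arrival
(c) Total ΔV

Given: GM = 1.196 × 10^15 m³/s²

Convert to SI: r₁ = 500 Mm = 5e+08 m; r₂ = 2 Gm = 2e+09 m.
Transfer semi-major axis: a_t = (r₁ + r₂)/2 = (5e+08 + 2e+09)/2 = 1.25e+09 m.
Circular speeds: v₁ = √(GM/r₁) = 1546.61 m/s, v₂ = √(GM/r₂) = 773.305 m/s.
Transfer speeds (vis-viva v² = GM(2/r − 1/a_t)): v₁ᵗ = 1956.32 m/s, v₂ᵗ = 489.081 m/s.
(a) ΔV₁ = |v₁ᵗ − v₁| ≈ 409.7 m/s = 409.7 m/s.
(b) ΔV₂ = |v₂ − v₂ᵗ| ≈ 284.2 m/s = 284.2 m/s.
(c) ΔV_total = ΔV₁ + ΔV₂ ≈ 693.9 m/s = 693.9 m/s.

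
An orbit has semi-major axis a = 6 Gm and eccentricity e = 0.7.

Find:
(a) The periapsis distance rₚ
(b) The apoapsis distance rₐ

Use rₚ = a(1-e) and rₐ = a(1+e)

Convert to SI: a = 6 Gm = 6e+09 m.
(a) rₚ = a(1 − e) = 6e+09 · (1 − 0.7) = 6e+09 · 0.3 ≈ 1.8e+09 m = 1.8 Gm.
(b) rₐ = a(1 + e) = 6e+09 · (1 + 0.7) = 6e+09 · 1.7 ≈ 1.02e+10 m = 10.2 Gm.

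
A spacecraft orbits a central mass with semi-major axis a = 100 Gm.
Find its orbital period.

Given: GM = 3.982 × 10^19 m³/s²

Convert to SI: a = 100 Gm = 1e+11 m.
Kepler's third law: T = 2π √(a³ / GM).
Substituting a = 1e+11 m and GM = 3.982e+19 m³/s²:
T = 2π √((1e+11)³ / 3.982e+19) s
T ≈ 3.149e+07 s = 364.4 days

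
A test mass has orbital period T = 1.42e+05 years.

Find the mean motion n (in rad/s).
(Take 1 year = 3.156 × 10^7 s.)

Convert to SI: T = 1.42e+05 years = 4.48152e+12 s.
n = 2π / T.
n = 2π / 4.48152e+12 s ≈ 1.402e-12 rad/s.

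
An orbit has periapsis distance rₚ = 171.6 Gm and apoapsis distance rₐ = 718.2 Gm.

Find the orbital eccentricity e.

Convert to SI: rₚ = 171.6 Gm = 1.716e+11 m; rₐ = 718.2 Gm = 7.182e+11 m.
e = (rₐ − rₚ) / (rₐ + rₚ).
e = (7.182e+11 − 1.716e+11) / (7.182e+11 + 1.716e+11) = 5.466e+11 / 8.898e+11 ≈ 0.6143.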